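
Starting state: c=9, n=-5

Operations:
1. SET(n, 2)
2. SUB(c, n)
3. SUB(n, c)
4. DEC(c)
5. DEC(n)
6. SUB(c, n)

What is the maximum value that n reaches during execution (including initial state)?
2

Values of n at each step:
Initial: n = -5
After step 1: n = 2 ← maximum
After step 2: n = 2
After step 3: n = -5
After step 4: n = -5
After step 5: n = -6
After step 6: n = -6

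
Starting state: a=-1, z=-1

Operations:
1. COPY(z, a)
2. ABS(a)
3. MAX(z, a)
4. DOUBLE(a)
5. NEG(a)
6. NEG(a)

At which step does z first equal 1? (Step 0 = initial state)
Step 3

Tracing z:
Initial: z = -1
After step 1: z = -1
After step 2: z = -1
After step 3: z = 1 ← first occurrence
After step 4: z = 1
After step 5: z = 1
After step 6: z = 1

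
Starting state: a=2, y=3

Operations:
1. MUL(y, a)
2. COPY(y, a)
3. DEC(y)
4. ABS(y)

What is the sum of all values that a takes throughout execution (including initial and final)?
10

Values of a at each step:
Initial: a = 2
After step 1: a = 2
After step 2: a = 2
After step 3: a = 2
After step 4: a = 2
Sum = 2 + 2 + 2 + 2 + 2 = 10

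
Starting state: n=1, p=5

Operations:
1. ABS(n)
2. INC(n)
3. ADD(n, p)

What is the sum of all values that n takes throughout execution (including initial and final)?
11

Values of n at each step:
Initial: n = 1
After step 1: n = 1
After step 2: n = 2
After step 3: n = 7
Sum = 1 + 1 + 2 + 7 = 11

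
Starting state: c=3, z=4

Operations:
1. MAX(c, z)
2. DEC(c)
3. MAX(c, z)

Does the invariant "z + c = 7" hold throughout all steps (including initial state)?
No, violated after step 1

The invariant is violated after step 1.

State at each step:
Initial: c=3, z=4
After step 1: c=4, z=4
After step 2: c=3, z=4
After step 3: c=4, z=4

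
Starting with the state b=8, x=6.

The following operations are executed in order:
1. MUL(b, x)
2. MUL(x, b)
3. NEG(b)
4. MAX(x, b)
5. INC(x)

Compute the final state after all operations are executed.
{b: -48, x: 289}

Step-by-step execution:
Initial: b=8, x=6
After step 1 (MUL(b, x)): b=48, x=6
After step 2 (MUL(x, b)): b=48, x=288
After step 3 (NEG(b)): b=-48, x=288
After step 4 (MAX(x, b)): b=-48, x=288
After step 5 (INC(x)): b=-48, x=289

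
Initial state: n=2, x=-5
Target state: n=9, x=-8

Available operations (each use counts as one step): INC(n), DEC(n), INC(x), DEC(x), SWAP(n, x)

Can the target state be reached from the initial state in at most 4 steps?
No

The target state cannot be reached within 4 steps.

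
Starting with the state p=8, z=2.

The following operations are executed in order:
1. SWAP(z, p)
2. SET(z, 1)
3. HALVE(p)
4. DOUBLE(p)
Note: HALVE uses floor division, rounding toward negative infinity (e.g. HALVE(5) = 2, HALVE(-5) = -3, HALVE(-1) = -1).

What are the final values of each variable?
{p: 2, z: 1}

Step-by-step execution:
Initial: p=8, z=2
After step 1 (SWAP(z, p)): p=2, z=8
After step 2 (SET(z, 1)): p=2, z=1
After step 3 (HALVE(p)): p=1, z=1
After step 4 (DOUBLE(p)): p=2, z=1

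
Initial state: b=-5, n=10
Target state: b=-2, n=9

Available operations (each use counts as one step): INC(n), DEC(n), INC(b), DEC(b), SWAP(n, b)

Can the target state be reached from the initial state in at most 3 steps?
No

The target state cannot be reached within 3 steps.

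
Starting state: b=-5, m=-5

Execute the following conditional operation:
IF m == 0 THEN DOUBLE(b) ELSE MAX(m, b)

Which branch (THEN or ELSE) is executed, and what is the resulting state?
Branch: ELSE, Final state: b=-5, m=-5

Evaluating condition: m == 0
m = -5
Condition is False, so ELSE branch executes
After MAX(m, b): b=-5, m=-5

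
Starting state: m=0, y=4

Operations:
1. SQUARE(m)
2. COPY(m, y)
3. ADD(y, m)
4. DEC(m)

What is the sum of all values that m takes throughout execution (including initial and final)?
11

Values of m at each step:
Initial: m = 0
After step 1: m = 0
After step 2: m = 4
After step 3: m = 4
After step 4: m = 3
Sum = 0 + 0 + 4 + 4 + 3 = 11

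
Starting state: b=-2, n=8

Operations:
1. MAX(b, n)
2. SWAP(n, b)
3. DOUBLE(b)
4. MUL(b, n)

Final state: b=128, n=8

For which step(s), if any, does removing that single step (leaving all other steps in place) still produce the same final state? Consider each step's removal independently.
Step(s) 2

Testing removal of each single step:
Without step 1: final = b=-32, n=-2 (different)
Without step 2: final = b=128, n=8 (same)
Without step 3: final = b=64, n=8 (different)
Without step 4: final = b=16, n=8 (different)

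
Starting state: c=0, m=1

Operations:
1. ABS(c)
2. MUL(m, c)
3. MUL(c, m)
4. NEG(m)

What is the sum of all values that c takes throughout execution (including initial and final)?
0

Values of c at each step:
Initial: c = 0
After step 1: c = 0
After step 2: c = 0
After step 3: c = 0
After step 4: c = 0
Sum = 0 + 0 + 0 + 0 + 0 = 0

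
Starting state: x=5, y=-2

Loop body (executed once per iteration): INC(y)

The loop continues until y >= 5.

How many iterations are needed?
7

Tracing iterations:
Initial: x=5, y=-2
After iteration 1: x=5, y=-1
After iteration 2: x=5, y=0
After iteration 3: x=5, y=1
After iteration 4: x=5, y=2
After iteration 5: x=5, y=3
After iteration 6: x=5, y=4
After iteration 7: x=5, y=5
y >= 5 now holds, so the loop exits after 7 iterations.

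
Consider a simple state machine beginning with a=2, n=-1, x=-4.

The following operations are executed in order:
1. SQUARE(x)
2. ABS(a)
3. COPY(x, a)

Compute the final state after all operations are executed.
{a: 2, n: -1, x: 2}

Step-by-step execution:
Initial: a=2, n=-1, x=-4
After step 1 (SQUARE(x)): a=2, n=-1, x=16
After step 2 (ABS(a)): a=2, n=-1, x=16
After step 3 (COPY(x, a)): a=2, n=-1, x=2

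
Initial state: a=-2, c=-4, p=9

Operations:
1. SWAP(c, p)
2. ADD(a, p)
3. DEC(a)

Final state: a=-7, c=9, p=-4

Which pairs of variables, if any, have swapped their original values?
(c, p)

Comparing initial and final values:
c: -4 → 9
p: 9 → -4
a: -2 → -7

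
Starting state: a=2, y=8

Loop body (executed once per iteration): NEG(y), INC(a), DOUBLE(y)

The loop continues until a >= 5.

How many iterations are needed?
3

Tracing iterations:
Initial: a=2, y=8
After iteration 1: a=3, y=-16
After iteration 2: a=4, y=32
After iteration 3: a=5, y=-64
a >= 5 now holds, so the loop exits after 3 iterations.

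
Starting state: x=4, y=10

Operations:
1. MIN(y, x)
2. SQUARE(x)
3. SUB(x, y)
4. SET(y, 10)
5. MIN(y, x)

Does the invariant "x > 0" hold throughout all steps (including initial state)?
Yes

The invariant holds at every step.

State at each step:
Initial: x=4, y=10
After step 1: x=4, y=4
After step 2: x=16, y=4
After step 3: x=12, y=4
After step 4: x=12, y=10
After step 5: x=12, y=10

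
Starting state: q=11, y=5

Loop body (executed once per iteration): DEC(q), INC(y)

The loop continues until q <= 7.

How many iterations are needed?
4

Tracing iterations:
Initial: q=11, y=5
After iteration 1: q=10, y=6
After iteration 2: q=9, y=7
After iteration 3: q=8, y=8
After iteration 4: q=7, y=9
q <= 7 now holds, so the loop exits after 4 iterations.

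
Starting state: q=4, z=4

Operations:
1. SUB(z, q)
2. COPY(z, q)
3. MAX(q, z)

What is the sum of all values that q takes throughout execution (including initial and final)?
16

Values of q at each step:
Initial: q = 4
After step 1: q = 4
After step 2: q = 4
After step 3: q = 4
Sum = 4 + 4 + 4 + 4 = 16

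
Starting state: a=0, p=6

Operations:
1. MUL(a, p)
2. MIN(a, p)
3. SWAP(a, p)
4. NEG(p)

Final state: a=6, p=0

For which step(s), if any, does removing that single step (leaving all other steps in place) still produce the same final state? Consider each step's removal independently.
Step(s) 1, 2, 4

Testing removal of each single step:
Without step 1: final = a=6, p=0 (same)
Without step 2: final = a=6, p=0 (same)
Without step 3: final = a=0, p=-6 (different)
Without step 4: final = a=6, p=0 (same)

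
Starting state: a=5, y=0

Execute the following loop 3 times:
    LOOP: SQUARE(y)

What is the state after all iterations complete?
a=5, y=0

Iteration trace:
Start: a=5, y=0
After iteration 1: a=5, y=0
After iteration 2: a=5, y=0
After iteration 3: a=5, y=0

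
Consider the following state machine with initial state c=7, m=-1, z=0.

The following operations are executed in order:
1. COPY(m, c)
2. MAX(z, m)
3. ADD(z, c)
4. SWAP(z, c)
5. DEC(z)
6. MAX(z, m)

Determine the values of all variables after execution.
{c: 14, m: 7, z: 7}

Step-by-step execution:
Initial: c=7, m=-1, z=0
After step 1 (COPY(m, c)): c=7, m=7, z=0
After step 2 (MAX(z, m)): c=7, m=7, z=7
After step 3 (ADD(z, c)): c=7, m=7, z=14
After step 4 (SWAP(z, c)): c=14, m=7, z=7
After step 5 (DEC(z)): c=14, m=7, z=6
After step 6 (MAX(z, m)): c=14, m=7, z=7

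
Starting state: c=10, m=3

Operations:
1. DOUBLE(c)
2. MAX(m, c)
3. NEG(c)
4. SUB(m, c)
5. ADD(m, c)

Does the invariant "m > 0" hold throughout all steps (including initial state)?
Yes

The invariant holds at every step.

State at each step:
Initial: c=10, m=3
After step 1: c=20, m=3
After step 2: c=20, m=20
After step 3: c=-20, m=20
After step 4: c=-20, m=40
After step 5: c=-20, m=20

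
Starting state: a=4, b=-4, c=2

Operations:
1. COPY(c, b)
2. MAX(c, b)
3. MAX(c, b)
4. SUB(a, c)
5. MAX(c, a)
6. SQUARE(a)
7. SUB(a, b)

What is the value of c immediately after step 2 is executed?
c = -4

Tracing c through execution:
Initial: c = 2
After step 1 (COPY(c, b)): c = -4
After step 2 (MAX(c, b)): c = -4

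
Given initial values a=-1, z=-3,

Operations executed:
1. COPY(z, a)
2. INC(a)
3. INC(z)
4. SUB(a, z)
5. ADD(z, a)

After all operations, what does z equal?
z = 0

Tracing execution:
Step 1: COPY(z, a) → z = -1
Step 2: INC(a) → z = -1
Step 3: INC(z) → z = 0
Step 4: SUB(a, z) → z = 0
Step 5: ADD(z, a) → z = 0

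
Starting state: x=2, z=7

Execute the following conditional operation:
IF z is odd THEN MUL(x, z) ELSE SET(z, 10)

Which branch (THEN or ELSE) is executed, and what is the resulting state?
Branch: THEN, Final state: x=14, z=7

Evaluating condition: z is odd
Condition is True, so THEN branch executes
After MUL(x, z): x=14, z=7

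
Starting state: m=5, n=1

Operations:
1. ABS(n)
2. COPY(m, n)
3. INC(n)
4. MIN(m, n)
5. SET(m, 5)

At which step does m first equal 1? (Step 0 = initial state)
Step 2

Tracing m:
Initial: m = 5
After step 1: m = 5
After step 2: m = 1 ← first occurrence
After step 3: m = 1
After step 4: m = 1
After step 5: m = 5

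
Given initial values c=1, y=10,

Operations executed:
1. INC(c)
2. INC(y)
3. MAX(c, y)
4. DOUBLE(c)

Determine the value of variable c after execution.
c = 22

Tracing execution:
Step 1: INC(c) → c = 2
Step 2: INC(y) → c = 2
Step 3: MAX(c, y) → c = 11
Step 4: DOUBLE(c) → c = 22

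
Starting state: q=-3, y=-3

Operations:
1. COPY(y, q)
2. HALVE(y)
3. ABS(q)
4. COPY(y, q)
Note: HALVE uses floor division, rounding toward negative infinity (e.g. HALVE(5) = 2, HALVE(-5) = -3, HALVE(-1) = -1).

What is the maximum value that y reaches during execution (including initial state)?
3

Values of y at each step:
Initial: y = -3
After step 1: y = -3
After step 2: y = -2
After step 3: y = -2
After step 4: y = 3 ← maximum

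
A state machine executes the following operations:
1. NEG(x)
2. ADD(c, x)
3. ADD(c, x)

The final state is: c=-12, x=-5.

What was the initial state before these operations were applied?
c=-2, x=5

Working backwards:
Final state: c=-12, x=-5
Before step 3 (ADD(c, x)): c=-7, x=-5
Before step 2 (ADD(c, x)): c=-2, x=-5
Before step 1 (NEG(x)): c=-2, x=5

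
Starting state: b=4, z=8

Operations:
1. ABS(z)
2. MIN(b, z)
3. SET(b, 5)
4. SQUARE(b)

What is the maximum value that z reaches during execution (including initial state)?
8

Values of z at each step:
Initial: z = 8 ← maximum
After step 1: z = 8
After step 2: z = 8
After step 3: z = 8
After step 4: z = 8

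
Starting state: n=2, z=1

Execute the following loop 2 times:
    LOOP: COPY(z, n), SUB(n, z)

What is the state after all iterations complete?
n=0, z=0

Iteration trace:
Start: n=2, z=1
After iteration 1: n=0, z=2
After iteration 2: n=0, z=0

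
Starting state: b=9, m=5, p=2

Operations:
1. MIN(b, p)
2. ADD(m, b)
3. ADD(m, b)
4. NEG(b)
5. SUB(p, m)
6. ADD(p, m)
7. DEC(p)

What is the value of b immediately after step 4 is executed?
b = -2

Tracing b through execution:
Initial: b = 9
After step 1 (MIN(b, p)): b = 2
After step 2 (ADD(m, b)): b = 2
After step 3 (ADD(m, b)): b = 2
After step 4 (NEG(b)): b = -2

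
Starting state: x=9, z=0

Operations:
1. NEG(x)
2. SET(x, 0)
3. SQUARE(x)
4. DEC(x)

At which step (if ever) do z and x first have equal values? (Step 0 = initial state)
Step 2

z and x first become equal after step 2.

Comparing values at each step:
Initial: z=0, x=9
After step 1: z=0, x=-9
After step 2: z=0, x=0 ← equal!
After step 3: z=0, x=0 ← equal!
After step 4: z=0, x=-1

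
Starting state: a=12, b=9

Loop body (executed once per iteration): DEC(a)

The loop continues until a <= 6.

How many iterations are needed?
6

Tracing iterations:
Initial: a=12, b=9
After iteration 1: a=11, b=9
After iteration 2: a=10, b=9
After iteration 3: a=9, b=9
After iteration 4: a=8, b=9
After iteration 5: a=7, b=9
After iteration 6: a=6, b=9
a <= 6 now holds, so the loop exits after 6 iterations.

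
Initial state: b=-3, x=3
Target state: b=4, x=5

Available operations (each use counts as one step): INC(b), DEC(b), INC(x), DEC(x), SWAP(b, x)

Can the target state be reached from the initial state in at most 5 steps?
No

The target state cannot be reached within 5 steps.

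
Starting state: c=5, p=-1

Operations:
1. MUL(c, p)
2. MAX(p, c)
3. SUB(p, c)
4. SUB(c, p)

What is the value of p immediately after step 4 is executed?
p = 4

Tracing p through execution:
Initial: p = -1
After step 1 (MUL(c, p)): p = -1
After step 2 (MAX(p, c)): p = -1
After step 3 (SUB(p, c)): p = 4
After step 4 (SUB(c, p)): p = 4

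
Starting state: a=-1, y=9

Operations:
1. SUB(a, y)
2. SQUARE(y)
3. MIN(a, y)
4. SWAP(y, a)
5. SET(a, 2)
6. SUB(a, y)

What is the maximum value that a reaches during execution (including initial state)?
81

Values of a at each step:
Initial: a = -1
After step 1: a = -10
After step 2: a = -10
After step 3: a = -10
After step 4: a = 81 ← maximum
After step 5: a = 2
After step 6: a = 12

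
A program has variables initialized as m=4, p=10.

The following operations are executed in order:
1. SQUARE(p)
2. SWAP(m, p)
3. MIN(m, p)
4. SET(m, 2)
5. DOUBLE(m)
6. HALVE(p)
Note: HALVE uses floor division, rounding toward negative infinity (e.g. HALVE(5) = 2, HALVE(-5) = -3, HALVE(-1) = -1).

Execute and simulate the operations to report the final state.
{m: 4, p: 2}

Step-by-step execution:
Initial: m=4, p=10
After step 1 (SQUARE(p)): m=4, p=100
After step 2 (SWAP(m, p)): m=100, p=4
After step 3 (MIN(m, p)): m=4, p=4
After step 4 (SET(m, 2)): m=2, p=4
After step 5 (DOUBLE(m)): m=4, p=4
After step 6 (HALVE(p)): m=4, p=2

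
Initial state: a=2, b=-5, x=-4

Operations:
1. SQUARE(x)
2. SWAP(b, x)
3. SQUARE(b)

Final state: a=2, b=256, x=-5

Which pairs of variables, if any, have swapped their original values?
None

Comparing initial and final values:
b: -5 → 256
a: 2 → 2
x: -4 → -5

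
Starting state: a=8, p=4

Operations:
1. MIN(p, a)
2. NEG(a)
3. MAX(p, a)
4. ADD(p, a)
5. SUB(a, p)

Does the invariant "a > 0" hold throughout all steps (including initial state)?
No, violated after step 2

The invariant is violated after step 2.

State at each step:
Initial: a=8, p=4
After step 1: a=8, p=4
After step 2: a=-8, p=4
After step 3: a=-8, p=4
After step 4: a=-8, p=-4
After step 5: a=-4, p=-4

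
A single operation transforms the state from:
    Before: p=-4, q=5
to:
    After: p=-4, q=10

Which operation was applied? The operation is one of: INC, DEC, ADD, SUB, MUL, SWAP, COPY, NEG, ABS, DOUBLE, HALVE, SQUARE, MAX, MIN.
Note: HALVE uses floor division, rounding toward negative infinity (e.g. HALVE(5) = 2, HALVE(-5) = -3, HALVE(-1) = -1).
DOUBLE(q)

Analyzing the change:
Before: p=-4, q=5
After: p=-4, q=10
Variable q changed from 5 to 10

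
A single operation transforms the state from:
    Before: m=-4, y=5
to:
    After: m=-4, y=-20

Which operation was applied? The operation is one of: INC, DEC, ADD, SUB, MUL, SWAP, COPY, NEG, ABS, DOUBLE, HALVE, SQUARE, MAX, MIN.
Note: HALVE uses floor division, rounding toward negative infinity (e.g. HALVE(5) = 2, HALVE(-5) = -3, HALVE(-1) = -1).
MUL(y, m)

Analyzing the change:
Before: m=-4, y=5
After: m=-4, y=-20
Variable y changed from 5 to -20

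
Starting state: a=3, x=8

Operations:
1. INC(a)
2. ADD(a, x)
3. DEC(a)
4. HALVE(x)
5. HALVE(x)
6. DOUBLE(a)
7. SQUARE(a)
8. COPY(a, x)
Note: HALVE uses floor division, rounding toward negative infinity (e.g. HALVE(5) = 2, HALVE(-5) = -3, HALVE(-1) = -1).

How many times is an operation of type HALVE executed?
2

Counting HALVE operations:
Step 4: HALVE(x) ← HALVE
Step 5: HALVE(x) ← HALVE
Total: 2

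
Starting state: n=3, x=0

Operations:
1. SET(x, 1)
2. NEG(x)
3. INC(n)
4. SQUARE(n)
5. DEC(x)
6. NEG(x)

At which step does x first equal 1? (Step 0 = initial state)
Step 1

Tracing x:
Initial: x = 0
After step 1: x = 1 ← first occurrence
After step 2: x = -1
After step 3: x = -1
After step 4: x = -1
After step 5: x = -2
After step 6: x = 2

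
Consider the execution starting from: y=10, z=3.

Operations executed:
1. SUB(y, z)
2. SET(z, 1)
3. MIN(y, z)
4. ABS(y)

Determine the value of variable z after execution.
z = 1

Tracing execution:
Step 1: SUB(y, z) → z = 3
Step 2: SET(z, 1) → z = 1
Step 3: MIN(y, z) → z = 1
Step 4: ABS(y) → z = 1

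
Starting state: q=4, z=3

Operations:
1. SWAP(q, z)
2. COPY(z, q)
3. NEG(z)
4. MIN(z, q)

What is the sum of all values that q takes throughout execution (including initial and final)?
16

Values of q at each step:
Initial: q = 4
After step 1: q = 3
After step 2: q = 3
After step 3: q = 3
After step 4: q = 3
Sum = 4 + 3 + 3 + 3 + 3 = 16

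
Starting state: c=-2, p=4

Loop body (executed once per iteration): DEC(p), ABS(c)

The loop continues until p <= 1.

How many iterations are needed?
3

Tracing iterations:
Initial: c=-2, p=4
After iteration 1: c=2, p=3
After iteration 2: c=2, p=2
After iteration 3: c=2, p=1
p <= 1 now holds, so the loop exits after 3 iterations.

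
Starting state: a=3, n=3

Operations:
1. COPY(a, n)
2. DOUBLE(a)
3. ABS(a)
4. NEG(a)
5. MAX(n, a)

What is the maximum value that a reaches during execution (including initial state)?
6

Values of a at each step:
Initial: a = 3
After step 1: a = 3
After step 2: a = 6 ← maximum
After step 3: a = 6
After step 4: a = -6
After step 5: a = -6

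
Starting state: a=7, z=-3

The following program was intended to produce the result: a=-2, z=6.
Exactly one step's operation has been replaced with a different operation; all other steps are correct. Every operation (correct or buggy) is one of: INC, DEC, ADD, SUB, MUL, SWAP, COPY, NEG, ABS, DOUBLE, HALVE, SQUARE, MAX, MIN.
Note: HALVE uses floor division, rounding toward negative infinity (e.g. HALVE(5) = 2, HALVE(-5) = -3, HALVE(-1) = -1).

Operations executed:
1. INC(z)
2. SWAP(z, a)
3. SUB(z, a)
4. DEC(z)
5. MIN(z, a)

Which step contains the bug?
Step 5

Trace with buggy code:
Initial: a=7, z=-3
After step 1: a=7, z=-2
After step 2: a=-2, z=7
After step 3: a=-2, z=9
After step 4: a=-2, z=8
After step 5: a=-2, z=-2
Actual final a=-2, z=-2 ≠ expected a=-2, z=6.
Step 5 is the only position where a single-operation replacement can produce the expected result.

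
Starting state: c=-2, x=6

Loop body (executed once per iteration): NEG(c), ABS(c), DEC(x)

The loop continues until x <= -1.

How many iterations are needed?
7

Tracing iterations:
Initial: c=-2, x=6
After iteration 1: c=2, x=5
After iteration 2: c=2, x=4
After iteration 3: c=2, x=3
After iteration 4: c=2, x=2
After iteration 5: c=2, x=1
After iteration 6: c=2, x=0
After iteration 7: c=2, x=-1
x <= -1 now holds, so the loop exits after 7 iterations.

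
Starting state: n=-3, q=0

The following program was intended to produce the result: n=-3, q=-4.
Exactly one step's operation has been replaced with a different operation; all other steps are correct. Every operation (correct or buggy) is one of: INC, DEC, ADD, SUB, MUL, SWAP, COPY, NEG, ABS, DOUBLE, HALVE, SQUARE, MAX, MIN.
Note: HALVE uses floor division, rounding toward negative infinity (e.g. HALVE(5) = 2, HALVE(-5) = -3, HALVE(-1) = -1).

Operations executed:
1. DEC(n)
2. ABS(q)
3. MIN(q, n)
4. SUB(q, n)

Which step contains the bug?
Step 4

Trace with buggy code:
Initial: n=-3, q=0
After step 1: n=-4, q=0
After step 2: n=-4, q=0
After step 3: n=-4, q=-4
After step 4: n=-4, q=0
Actual final n=-4, q=0 ≠ expected n=-3, q=-4.
Step 4 is the only position where a single-operation replacement can produce the expected result.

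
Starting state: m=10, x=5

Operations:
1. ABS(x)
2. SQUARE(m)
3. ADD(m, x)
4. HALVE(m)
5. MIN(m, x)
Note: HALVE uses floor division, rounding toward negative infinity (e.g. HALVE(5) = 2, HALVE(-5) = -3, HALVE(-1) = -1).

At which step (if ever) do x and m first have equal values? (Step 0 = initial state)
Step 5

x and m first become equal after step 5.

Comparing values at each step:
Initial: x=5, m=10
After step 1: x=5, m=10
After step 2: x=5, m=100
After step 3: x=5, m=105
After step 4: x=5, m=52
After step 5: x=5, m=5 ← equal!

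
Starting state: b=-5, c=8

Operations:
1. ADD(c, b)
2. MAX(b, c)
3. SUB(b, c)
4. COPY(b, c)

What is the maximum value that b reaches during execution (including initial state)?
3

Values of b at each step:
Initial: b = -5
After step 1: b = -5
After step 2: b = 3 ← maximum
After step 3: b = 0
After step 4: b = 3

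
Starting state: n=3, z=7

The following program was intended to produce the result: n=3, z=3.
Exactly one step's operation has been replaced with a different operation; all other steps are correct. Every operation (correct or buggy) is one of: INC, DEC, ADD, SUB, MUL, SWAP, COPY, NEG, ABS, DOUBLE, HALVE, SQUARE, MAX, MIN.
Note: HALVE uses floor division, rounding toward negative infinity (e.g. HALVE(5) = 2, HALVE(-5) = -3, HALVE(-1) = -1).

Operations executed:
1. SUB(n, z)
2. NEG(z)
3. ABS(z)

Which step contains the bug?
Step 1

Trace with buggy code:
Initial: n=3, z=7
After step 1: n=-4, z=7
After step 2: n=-4, z=-7
After step 3: n=-4, z=7
Actual final n=-4, z=7 ≠ expected n=3, z=3.
Step 1 is the only position where a single-operation replacement can produce the expected result.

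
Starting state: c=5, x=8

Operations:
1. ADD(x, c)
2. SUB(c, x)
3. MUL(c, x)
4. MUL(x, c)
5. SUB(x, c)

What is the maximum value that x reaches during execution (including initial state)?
13

Values of x at each step:
Initial: x = 8
After step 1: x = 13 ← maximum
After step 2: x = 13
After step 3: x = 13
After step 4: x = -1352
After step 5: x = -1248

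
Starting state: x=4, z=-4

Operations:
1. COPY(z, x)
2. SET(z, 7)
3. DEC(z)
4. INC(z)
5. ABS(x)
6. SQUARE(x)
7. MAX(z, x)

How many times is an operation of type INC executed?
1

Counting INC operations:
Step 4: INC(z) ← INC
Total: 1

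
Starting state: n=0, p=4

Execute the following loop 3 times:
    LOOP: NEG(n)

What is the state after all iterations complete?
n=0, p=4

Iteration trace:
Start: n=0, p=4
After iteration 1: n=0, p=4
After iteration 2: n=0, p=4
After iteration 3: n=0, p=4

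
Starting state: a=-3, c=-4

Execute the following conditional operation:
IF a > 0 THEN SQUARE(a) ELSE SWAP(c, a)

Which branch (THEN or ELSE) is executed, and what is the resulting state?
Branch: ELSE, Final state: a=-4, c=-3

Evaluating condition: a > 0
a = -3
Condition is False, so ELSE branch executes
After SWAP(c, a): a=-4, c=-3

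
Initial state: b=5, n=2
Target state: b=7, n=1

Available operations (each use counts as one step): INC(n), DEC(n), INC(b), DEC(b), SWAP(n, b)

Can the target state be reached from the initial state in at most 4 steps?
Yes

Path (3 steps): DEC(n) → INC(b) → INC(b)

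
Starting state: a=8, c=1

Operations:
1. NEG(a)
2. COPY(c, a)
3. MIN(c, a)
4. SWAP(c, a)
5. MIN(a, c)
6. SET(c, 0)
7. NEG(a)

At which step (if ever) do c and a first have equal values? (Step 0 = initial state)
Step 2

c and a first become equal after step 2.

Comparing values at each step:
Initial: c=1, a=8
After step 1: c=1, a=-8
After step 2: c=-8, a=-8 ← equal!
After step 3: c=-8, a=-8 ← equal!
After step 4: c=-8, a=-8 ← equal!
After step 5: c=-8, a=-8 ← equal!
After step 6: c=0, a=-8
After step 7: c=0, a=8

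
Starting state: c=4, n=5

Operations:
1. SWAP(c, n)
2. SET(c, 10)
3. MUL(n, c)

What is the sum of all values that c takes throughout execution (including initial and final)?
29

Values of c at each step:
Initial: c = 4
After step 1: c = 5
After step 2: c = 10
After step 3: c = 10
Sum = 4 + 5 + 10 + 10 = 29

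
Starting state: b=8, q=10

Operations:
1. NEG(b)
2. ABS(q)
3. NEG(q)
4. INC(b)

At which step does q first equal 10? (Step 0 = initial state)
Step 0

Tracing q:
Initial: q = 10 ← first occurrence
After step 1: q = 10
After step 2: q = 10
After step 3: q = -10
After step 4: q = -10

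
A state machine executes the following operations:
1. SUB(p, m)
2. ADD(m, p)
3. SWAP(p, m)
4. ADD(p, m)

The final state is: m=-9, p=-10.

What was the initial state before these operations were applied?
m=8, p=-1

Working backwards:
Final state: m=-9, p=-10
Before step 4 (ADD(p, m)): m=-9, p=-1
Before step 3 (SWAP(p, m)): m=-1, p=-9
Before step 2 (ADD(m, p)): m=8, p=-9
Before step 1 (SUB(p, m)): m=8, p=-1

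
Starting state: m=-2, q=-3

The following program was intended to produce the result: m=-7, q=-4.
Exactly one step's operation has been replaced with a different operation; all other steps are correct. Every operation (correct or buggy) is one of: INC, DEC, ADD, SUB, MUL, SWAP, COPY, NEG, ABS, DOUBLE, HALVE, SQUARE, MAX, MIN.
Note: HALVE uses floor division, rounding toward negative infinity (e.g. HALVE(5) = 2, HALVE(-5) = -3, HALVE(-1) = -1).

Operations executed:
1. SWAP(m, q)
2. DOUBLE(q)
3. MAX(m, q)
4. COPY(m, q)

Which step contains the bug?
Step 4

Trace with buggy code:
Initial: m=-2, q=-3
After step 1: m=-3, q=-2
After step 2: m=-3, q=-4
After step 3: m=-3, q=-4
After step 4: m=-4, q=-4
Actual final m=-4, q=-4 ≠ expected m=-7, q=-4.
Step 4 is the only position where a single-operation replacement can produce the expected result.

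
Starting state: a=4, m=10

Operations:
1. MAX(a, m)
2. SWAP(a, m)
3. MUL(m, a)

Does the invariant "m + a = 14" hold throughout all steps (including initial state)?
No, violated after step 1

The invariant is violated after step 1.

State at each step:
Initial: a=4, m=10
After step 1: a=10, m=10
After step 2: a=10, m=10
After step 3: a=10, m=100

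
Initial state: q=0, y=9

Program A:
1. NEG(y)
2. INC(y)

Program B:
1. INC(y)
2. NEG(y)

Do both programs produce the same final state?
No

Program A final state: q=0, y=-8
Program B final state: q=0, y=-10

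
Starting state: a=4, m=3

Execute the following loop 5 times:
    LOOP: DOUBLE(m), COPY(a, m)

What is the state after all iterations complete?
a=96, m=96

Iteration trace:
Start: a=4, m=3
After iteration 1: a=6, m=6
After iteration 2: a=12, m=12
After iteration 3: a=24, m=24
After iteration 4: a=48, m=48
After iteration 5: a=96, m=96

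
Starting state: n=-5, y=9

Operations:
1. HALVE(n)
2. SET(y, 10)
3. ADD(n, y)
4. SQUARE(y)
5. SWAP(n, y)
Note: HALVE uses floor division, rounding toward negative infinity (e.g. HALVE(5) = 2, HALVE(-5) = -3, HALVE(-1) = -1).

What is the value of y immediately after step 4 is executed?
y = 100

Tracing y through execution:
Initial: y = 9
After step 1 (HALVE(n)): y = 9
After step 2 (SET(y, 10)): y = 10
After step 3 (ADD(n, y)): y = 10
After step 4 (SQUARE(y)): y = 100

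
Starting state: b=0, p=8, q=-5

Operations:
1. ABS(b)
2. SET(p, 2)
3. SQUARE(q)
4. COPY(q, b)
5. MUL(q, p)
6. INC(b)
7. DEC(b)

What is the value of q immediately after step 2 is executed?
q = -5

Tracing q through execution:
Initial: q = -5
After step 1 (ABS(b)): q = -5
After step 2 (SET(p, 2)): q = -5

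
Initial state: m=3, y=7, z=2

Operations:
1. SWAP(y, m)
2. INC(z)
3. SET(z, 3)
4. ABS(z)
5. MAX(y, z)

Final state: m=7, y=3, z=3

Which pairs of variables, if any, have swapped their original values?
(m, y)

Comparing initial and final values:
m: 3 → 7
z: 2 → 3
y: 7 → 3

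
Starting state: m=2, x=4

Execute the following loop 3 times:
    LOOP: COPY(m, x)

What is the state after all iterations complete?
m=4, x=4

Iteration trace:
Start: m=2, x=4
After iteration 1: m=4, x=4
After iteration 2: m=4, x=4
After iteration 3: m=4, x=4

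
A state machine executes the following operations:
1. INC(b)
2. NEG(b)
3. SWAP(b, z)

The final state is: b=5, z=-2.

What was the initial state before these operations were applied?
b=1, z=5

Working backwards:
Final state: b=5, z=-2
Before step 3 (SWAP(b, z)): b=-2, z=5
Before step 2 (NEG(b)): b=2, z=5
Before step 1 (INC(b)): b=1, z=5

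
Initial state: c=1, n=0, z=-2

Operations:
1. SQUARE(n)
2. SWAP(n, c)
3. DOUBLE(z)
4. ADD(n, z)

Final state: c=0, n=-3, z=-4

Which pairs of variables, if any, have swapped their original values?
None

Comparing initial and final values:
z: -2 → -4
c: 1 → 0
n: 0 → -3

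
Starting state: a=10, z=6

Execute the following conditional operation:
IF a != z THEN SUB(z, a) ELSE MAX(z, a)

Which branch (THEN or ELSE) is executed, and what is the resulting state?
Branch: THEN, Final state: a=10, z=-4

Evaluating condition: a != z
a = 10, z = 6
Condition is True, so THEN branch executes
After SUB(z, a): a=10, z=-4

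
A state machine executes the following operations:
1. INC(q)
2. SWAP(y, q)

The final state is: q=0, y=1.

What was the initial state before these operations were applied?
q=0, y=0

Working backwards:
Final state: q=0, y=1
Before step 2 (SWAP(y, q)): q=1, y=0
Before step 1 (INC(q)): q=0, y=0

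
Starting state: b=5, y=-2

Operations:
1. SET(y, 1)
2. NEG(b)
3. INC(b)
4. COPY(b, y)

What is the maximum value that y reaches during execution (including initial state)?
1

Values of y at each step:
Initial: y = -2
After step 1: y = 1 ← maximum
After step 2: y = 1
After step 3: y = 1
After step 4: y = 1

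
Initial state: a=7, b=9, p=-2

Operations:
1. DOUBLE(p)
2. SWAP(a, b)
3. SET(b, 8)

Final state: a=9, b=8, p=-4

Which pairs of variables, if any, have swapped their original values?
None

Comparing initial and final values:
a: 7 → 9
b: 9 → 8
p: -2 → -4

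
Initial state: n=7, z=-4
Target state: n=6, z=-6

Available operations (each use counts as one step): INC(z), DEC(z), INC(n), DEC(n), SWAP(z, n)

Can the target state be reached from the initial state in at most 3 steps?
Yes

Path (3 steps): DEC(z) → DEC(z) → DEC(n)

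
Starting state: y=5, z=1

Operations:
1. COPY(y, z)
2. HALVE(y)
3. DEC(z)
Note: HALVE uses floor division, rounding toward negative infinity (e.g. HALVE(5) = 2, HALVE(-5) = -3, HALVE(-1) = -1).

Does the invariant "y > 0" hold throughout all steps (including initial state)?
No, violated after step 2

The invariant is violated after step 2.

State at each step:
Initial: y=5, z=1
After step 1: y=1, z=1
After step 2: y=0, z=1
After step 3: y=0, z=0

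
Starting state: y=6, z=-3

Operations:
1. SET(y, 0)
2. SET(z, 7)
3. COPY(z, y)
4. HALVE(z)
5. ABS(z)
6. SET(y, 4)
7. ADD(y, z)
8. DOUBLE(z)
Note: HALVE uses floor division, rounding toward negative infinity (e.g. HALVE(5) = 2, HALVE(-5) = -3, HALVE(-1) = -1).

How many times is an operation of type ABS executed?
1

Counting ABS operations:
Step 5: ABS(z) ← ABS
Total: 1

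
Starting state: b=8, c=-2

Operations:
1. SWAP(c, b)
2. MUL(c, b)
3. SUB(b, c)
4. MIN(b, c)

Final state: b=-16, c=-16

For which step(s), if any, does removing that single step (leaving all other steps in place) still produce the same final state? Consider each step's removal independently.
Step(s) 1, 3

Testing removal of each single step:
Without step 1: final = b=-16, c=-16 (same)
Without step 2: final = b=-10, c=8 (different)
Without step 3: final = b=-16, c=-16 (same)
Without step 4: final = b=14, c=-16 (different)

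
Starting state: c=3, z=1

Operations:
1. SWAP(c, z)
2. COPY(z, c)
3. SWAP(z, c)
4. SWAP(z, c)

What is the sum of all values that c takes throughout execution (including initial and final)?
7

Values of c at each step:
Initial: c = 3
After step 1: c = 1
After step 2: c = 1
After step 3: c = 1
After step 4: c = 1
Sum = 3 + 1 + 1 + 1 + 1 = 7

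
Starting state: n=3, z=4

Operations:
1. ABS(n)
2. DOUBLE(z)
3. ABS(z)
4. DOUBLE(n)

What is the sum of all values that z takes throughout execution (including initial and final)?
32

Values of z at each step:
Initial: z = 4
After step 1: z = 4
After step 2: z = 8
After step 3: z = 8
After step 4: z = 8
Sum = 4 + 4 + 8 + 8 + 8 = 32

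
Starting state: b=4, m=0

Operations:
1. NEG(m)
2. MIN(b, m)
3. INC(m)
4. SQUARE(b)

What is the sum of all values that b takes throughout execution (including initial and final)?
8

Values of b at each step:
Initial: b = 4
After step 1: b = 4
After step 2: b = 0
After step 3: b = 0
After step 4: b = 0
Sum = 4 + 4 + 0 + 0 + 0 = 8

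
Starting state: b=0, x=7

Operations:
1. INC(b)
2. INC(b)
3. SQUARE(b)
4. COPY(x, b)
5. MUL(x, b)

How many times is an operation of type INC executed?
2

Counting INC operations:
Step 1: INC(b) ← INC
Step 2: INC(b) ← INC
Total: 2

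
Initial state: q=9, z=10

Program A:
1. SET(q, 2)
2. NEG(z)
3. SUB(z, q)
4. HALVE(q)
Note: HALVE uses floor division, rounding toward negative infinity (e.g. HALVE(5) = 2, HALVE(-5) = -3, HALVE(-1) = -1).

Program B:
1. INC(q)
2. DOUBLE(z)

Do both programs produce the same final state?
No

Program A final state: q=1, z=-12
Program B final state: q=10, z=20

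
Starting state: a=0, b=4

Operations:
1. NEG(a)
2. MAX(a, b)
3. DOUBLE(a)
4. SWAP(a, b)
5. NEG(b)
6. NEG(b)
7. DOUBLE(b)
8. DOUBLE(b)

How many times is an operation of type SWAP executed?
1

Counting SWAP operations:
Step 4: SWAP(a, b) ← SWAP
Total: 1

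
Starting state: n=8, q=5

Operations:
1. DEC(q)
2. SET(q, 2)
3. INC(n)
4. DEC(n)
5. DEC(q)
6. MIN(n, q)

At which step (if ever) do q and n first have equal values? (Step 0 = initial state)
Step 6

q and n first become equal after step 6.

Comparing values at each step:
Initial: q=5, n=8
After step 1: q=4, n=8
After step 2: q=2, n=8
After step 3: q=2, n=9
After step 4: q=2, n=8
After step 5: q=1, n=8
After step 6: q=1, n=1 ← equal!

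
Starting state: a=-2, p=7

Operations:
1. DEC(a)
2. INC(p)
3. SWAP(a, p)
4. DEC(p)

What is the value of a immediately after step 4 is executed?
a = 8

Tracing a through execution:
Initial: a = -2
After step 1 (DEC(a)): a = -3
After step 2 (INC(p)): a = -3
After step 3 (SWAP(a, p)): a = 8
After step 4 (DEC(p)): a = 8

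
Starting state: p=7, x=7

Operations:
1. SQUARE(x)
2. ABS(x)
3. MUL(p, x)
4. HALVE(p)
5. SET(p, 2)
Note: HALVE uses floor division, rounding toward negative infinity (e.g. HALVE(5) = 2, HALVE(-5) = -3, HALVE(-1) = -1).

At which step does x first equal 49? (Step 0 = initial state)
Step 1

Tracing x:
Initial: x = 7
After step 1: x = 49 ← first occurrence
After step 2: x = 49
After step 3: x = 49
After step 4: x = 49
After step 5: x = 49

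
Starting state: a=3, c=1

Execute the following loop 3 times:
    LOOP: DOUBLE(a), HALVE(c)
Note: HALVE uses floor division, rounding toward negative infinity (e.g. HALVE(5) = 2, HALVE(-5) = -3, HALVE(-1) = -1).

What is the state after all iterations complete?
a=24, c=0

Iteration trace:
Start: a=3, c=1
After iteration 1: a=6, c=0
After iteration 2: a=12, c=0
After iteration 3: a=24, c=0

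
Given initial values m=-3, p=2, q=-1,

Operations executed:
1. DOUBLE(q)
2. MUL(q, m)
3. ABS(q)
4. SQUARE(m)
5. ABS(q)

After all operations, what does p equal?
p = 2

Tracing execution:
Step 1: DOUBLE(q) → p = 2
Step 2: MUL(q, m) → p = 2
Step 3: ABS(q) → p = 2
Step 4: SQUARE(m) → p = 2
Step 5: ABS(q) → p = 2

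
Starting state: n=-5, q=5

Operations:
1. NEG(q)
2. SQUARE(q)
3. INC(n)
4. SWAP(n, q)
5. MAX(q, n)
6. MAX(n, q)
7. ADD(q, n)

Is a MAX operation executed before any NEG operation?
No

First MAX: step 5
First NEG: step 1
Since 5 > 1, NEG comes first.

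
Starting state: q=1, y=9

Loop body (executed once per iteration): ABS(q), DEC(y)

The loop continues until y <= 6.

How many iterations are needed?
3

Tracing iterations:
Initial: q=1, y=9
After iteration 1: q=1, y=8
After iteration 2: q=1, y=7
After iteration 3: q=1, y=6
y <= 6 now holds, so the loop exits after 3 iterations.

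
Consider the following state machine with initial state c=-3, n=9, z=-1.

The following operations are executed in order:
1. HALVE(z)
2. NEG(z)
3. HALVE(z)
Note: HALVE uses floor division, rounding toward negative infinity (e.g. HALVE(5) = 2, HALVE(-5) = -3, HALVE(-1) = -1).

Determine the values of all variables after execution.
{c: -3, n: 9, z: 0}

Step-by-step execution:
Initial: c=-3, n=9, z=-1
After step 1 (HALVE(z)): c=-3, n=9, z=-1
After step 2 (NEG(z)): c=-3, n=9, z=1
After step 3 (HALVE(z)): c=-3, n=9, z=0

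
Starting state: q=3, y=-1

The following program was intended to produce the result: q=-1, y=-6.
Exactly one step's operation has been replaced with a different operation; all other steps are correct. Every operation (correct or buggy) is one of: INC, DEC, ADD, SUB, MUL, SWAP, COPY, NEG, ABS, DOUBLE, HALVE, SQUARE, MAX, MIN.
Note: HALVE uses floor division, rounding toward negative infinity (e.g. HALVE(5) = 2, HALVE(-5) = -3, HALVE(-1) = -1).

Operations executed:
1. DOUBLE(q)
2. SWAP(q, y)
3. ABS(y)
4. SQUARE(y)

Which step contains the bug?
Step 4

Trace with buggy code:
Initial: q=3, y=-1
After step 1: q=6, y=-1
After step 2: q=-1, y=6
After step 3: q=-1, y=6
After step 4: q=-1, y=36
Actual final q=-1, y=36 ≠ expected q=-1, y=-6.
Step 4 is the only position where a single-operation replacement can produce the expected result.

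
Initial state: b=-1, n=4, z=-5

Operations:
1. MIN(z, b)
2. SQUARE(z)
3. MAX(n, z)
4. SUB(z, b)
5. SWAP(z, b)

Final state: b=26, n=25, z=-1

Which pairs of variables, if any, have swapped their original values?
None

Comparing initial and final values:
n: 4 → 25
b: -1 → 26
z: -5 → -1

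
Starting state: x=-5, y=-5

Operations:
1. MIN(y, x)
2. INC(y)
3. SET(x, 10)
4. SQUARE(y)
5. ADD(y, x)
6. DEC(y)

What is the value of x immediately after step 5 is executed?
x = 10

Tracing x through execution:
Initial: x = -5
After step 1 (MIN(y, x)): x = -5
After step 2 (INC(y)): x = -5
After step 3 (SET(x, 10)): x = 10
After step 4 (SQUARE(y)): x = 10
After step 5 (ADD(y, x)): x = 10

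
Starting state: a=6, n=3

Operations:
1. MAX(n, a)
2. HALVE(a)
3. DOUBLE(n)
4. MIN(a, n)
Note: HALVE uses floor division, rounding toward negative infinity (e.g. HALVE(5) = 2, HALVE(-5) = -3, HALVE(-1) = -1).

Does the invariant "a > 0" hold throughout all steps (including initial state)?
Yes

The invariant holds at every step.

State at each step:
Initial: a=6, n=3
After step 1: a=6, n=6
After step 2: a=3, n=6
After step 3: a=3, n=12
After step 4: a=3, n=12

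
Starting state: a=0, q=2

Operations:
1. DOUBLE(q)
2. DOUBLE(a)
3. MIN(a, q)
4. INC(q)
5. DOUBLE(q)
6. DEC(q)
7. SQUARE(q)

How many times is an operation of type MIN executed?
1

Counting MIN operations:
Step 3: MIN(a, q) ← MIN
Total: 1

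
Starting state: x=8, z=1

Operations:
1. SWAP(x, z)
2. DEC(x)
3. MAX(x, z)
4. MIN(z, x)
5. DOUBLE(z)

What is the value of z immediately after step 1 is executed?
z = 8

Tracing z through execution:
Initial: z = 1
After step 1 (SWAP(x, z)): z = 8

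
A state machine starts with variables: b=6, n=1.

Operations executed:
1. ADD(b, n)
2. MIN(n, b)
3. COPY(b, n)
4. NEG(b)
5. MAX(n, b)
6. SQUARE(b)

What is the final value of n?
n = 1

Tracing execution:
Step 1: ADD(b, n) → n = 1
Step 2: MIN(n, b) → n = 1
Step 3: COPY(b, n) → n = 1
Step 4: NEG(b) → n = 1
Step 5: MAX(n, b) → n = 1
Step 6: SQUARE(b) → n = 1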